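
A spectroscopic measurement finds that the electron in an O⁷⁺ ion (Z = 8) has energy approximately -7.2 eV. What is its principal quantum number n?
n = 11

The exact energy levels follow E_n = -13.6057 Z² / n² eV with Z = 8.

The measured value (-7.2 eV) is reported to only 2 significant figures, so we must test candidate n values and see which one matches to that precision.

Candidate energies:
  n = 9:  E = -13.6057 × 8² / 9² = -10.75018 eV
  n = 10:  E = -13.6057 × 8² / 10² = -8.70765 eV
  n = 11:  E = -13.6057 × 8² / 11² = -7.19640 eV  ← matches
  n = 12:  E = -13.6057 × 8² / 12² = -6.04698 eV
  n = 13:  E = -13.6057 × 8² / 13² = -5.15245 eV

Checking against the measurement of -7.2 eV (2 sig figs), only n = 11 agrees:
E_11 = -7.19640 eV, which rounds to -7.2 eV ✓

Therefore n = 11.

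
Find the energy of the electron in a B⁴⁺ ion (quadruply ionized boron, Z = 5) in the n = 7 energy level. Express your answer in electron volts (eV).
-6.94168 eV

The energy levels of a hydrogen-like atom are given by:
E_n = -13.6057 Z² / n² eV  (with Z = 5 for B⁴⁺)

For n = 7:
E_7 = -13.6057 × 5² / 7²
E_7 = -13.6057 × 25 / 49
E_7 = -6.94168 eV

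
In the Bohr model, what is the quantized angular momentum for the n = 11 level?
1.1600e-33 J·s (or 11ℏ)

In the Bohr model, angular momentum is quantized:
L = nℏ

where ℏ = h/(2π) = 1.054572e-34 J·s

For n = 11:
L = 11 × 1.054572e-34 J·s
L = 1.1600e-33 J·s

This can also be written as L = 11ℏ.
The angular momentum is an integer multiple of the reduced Planck constant.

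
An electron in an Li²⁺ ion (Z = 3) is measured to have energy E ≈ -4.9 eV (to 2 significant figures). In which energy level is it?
n = 5

The exact energy levels follow E_n = -13.6057 Z² / n² eV with Z = 3.

The measured value (-4.9 eV) is reported to only 2 significant figures, so we must test candidate n values and see which one matches to that precision.

Candidate energies:
  n = 3:  E = -13.6057 × 3² / 3² = -13.60570 eV
  n = 4:  E = -13.6057 × 3² / 4² = -7.65321 eV
  n = 5:  E = -13.6057 × 3² / 5² = -4.89805 eV  ← matches
  n = 6:  E = -13.6057 × 3² / 6² = -3.40143 eV
  n = 7:  E = -13.6057 × 3² / 7² = -2.49901 eV

Checking against the measurement of -4.9 eV (2 sig figs), only n = 5 agrees:
E_5 = -4.89805 eV, which rounds to -4.9 eV ✓

Therefore n = 5.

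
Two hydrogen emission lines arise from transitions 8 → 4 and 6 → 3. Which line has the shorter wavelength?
6 → 3

Calculate the energy for each transition:

Transition 8 → 4:
ΔE₁ = |E_4 - E_8| = |-13.6057/4² - (-13.6057/8²)|
ΔE₁ = |-0.85035625000 - (-0.21258906250)| = 0.63776719 eV

Transition 6 → 3:
ΔE₂ = |E_3 - E_6| = |-13.6057/3² - (-13.6057/6²)|
ΔE₂ = |-1.51174444444 - (-0.37793611111)| = 1.13380833 eV

Since 1.13380833 eV > 0.63776719 eV, the transition 6 → 3 emits the more energetic photon.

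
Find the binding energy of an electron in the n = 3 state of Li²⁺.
13.605700 eV

The ionization energy is the energy needed to remove the electron completely (n → ∞).

For a hydrogen-like ion with Z = 3, E_n = -13.6057 Z² / n² eV.

At n = 3: E_3 = -13.6057 × 3² / 3² = -13.605700000 eV
At n = ∞: E_∞ = 0 eV

Ionization energy = E_∞ - E_3 = 0 - (-13.605700000) = 13.605700000 eV
Ionization energy ≈ 13.605700 eV

This is also called the binding energy of the electron in state n = 3.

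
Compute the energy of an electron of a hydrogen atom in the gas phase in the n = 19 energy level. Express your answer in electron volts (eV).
-0.0377 eV

The energy levels of a hydrogen-like atom are given by:
E_n = -13.6057 eV / n²

For n = 19:
E_19 = -13.6057 eV / 19²
E_19 = -13.6057 eV / 361
E_19 = -0.0377 eV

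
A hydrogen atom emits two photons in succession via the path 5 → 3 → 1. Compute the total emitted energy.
13.06 eV

The energy levels of hydrogen are E_n = -13.6057 / n² eV.

First transition (5 → 3):
ΔE₁ = |E_3 - E_5|
ΔE₁ = |-1.51174444 - (-0.54422800)| = 0.96752 eV

Second transition (3 → 1):
ΔE₂ = |E_1 - E_3|
ΔE₂ = |-13.60570000 - (-1.51174444)| = 12.09396 eV

Total energy released:
E_total = ΔE₁ + ΔE₂ = 0.96752 + 12.09396 = 13.06 eV

Note: This equals the direct transition 5 → 1: 13.06 eV ✓
Energy is conserved regardless of the path taken.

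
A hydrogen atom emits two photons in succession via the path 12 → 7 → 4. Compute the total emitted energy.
0.7559 eV

The energy levels of hydrogen are E_n = -13.6057 / n² eV.

First transition (12 → 7):
ΔE₁ = |E_7 - E_12|
ΔE₁ = |-0.2776673469 - (-0.0944840278)| = 0.1831833 eV

Second transition (7 → 4):
ΔE₂ = |E_4 - E_7|
ΔE₂ = |-0.8503562500 - (-0.2776673469)| = 0.5726889 eV

Total energy released:
E_total = ΔE₁ + ΔE₂ = 0.1831833 + 0.5726889 = 0.7559 eV

Note: This equals the direct transition 12 → 4: 0.7559 eV ✓
Energy is conserved regardless of the path taken.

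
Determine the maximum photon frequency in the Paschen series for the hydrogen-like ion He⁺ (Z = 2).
1.46215e+15 Hz

The series limit corresponds to the transition from n = ∞ to n = 3.
This is the highest energy (shortest wavelength) transition in the Paschen series.

E_∞ = 0 eV
E_3 = -13.6057 × 2² / 3² = -6.04697778 eV

Energy at series limit:
ΔE = E_∞ - E_3 = 0 - (-6.04697778) = 6.04697778 eV
E = 6.04697778 eV × (1.602177 × 10⁻¹⁹ J/eV) = 9.6883287e-19 J
f = E/h = 9.6883287e-19 J / (6.62607 × 10⁻³⁴ J·s) = 1.46215e+15 Hz

This energy equals the ionization energy from the n = 3 state of He⁺.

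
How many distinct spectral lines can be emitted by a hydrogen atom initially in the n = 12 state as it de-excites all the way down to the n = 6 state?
21

The electron can occupy levels n = 6, 7, ..., 12 during de-excitation — that is m = 12 - 6 + 1 = 7 distinct levels.

The number of distinct spectral lines equals the number of ways to choose 2 of these m levels (each pair gives one possible emission transition):

Number of lines = m(m-1)/2 = 7×6/2 = 21

These correspond to all possible transitions between the 7 levels:
12 → 11, 12 → 10, 12 → 9, 12 → 8, 12 → 7, 12 → 6, 11 → 10, 11 → 9...

Each transition produces a photon with a unique energy (and thus wavelength). This count does not depend on Z.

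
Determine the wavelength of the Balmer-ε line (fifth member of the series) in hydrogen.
396.90659 nm

The lines of a series are numbered from the longest wavelength (smallest ΔE) outward; the fifth line is the transition from n = n_f + 5 to n_f.
The Balmer series has all transitions ending at n_f = 2.

For H, the fifth line (ε-line) is the jump from n = 7 to n = 2:
E_7 = -13.6057 / 7² = -0.277667347 eV
E_2 = -13.6057 / 2² = -3.401425000 eV
ΔE = E_7 - E_2 = 3.123757653 eV

λ = hc/E = 1239.84 eV·nm / 3.123757653 eV
λ = 396.90659 nm

This is the ε-line of the Balmer series in H.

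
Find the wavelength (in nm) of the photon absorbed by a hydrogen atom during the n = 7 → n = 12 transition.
6768.30 nm

First, find the transition energy using E_n = -13.6057 / n² eV:
E_7 = -13.6057 / 7² = -0.27766735 eV
E_12 = -13.6057 / 12² = -0.09448403 eV

Photon energy: |ΔE| = |E_12 - E_7| = 0.18318332 eV

Convert to wavelength using E = hc/λ with hc = 1239.84 eV·nm:
λ = hc/E = 1239.84 eV·nm / 0.18318332 eV
λ = 6768.30 nm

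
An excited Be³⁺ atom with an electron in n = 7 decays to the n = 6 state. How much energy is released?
1.604 eV

The energy levels are E_n = -13.6057 Z² eV / n².

Energy at n = 7: E_7 = -13.6057 × 4² / 7² = -4.442678 eV
Energy at n = 6: E_6 = -13.6057 × 4² / 6² = -6.046978 eV

For emission (electron falling to lower state), the photon energy is:
E_photon = E_7 - E_6 = |-4.442678 - (-6.046978)|
E_photon = 1.604 eV

This energy is carried away by the emitted photon.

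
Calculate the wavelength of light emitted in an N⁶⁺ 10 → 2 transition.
7.7489 nm

First, find the transition energy using E_n = -13.6057 Z² / n² eV:
E_10 = -13.6057 × 7² / 10² = -6.666793 eV
E_2 = -13.6057 × 7² / 2² = -166.669825 eV

Photon energy: |ΔE| = |E_2 - E_10| = 160.003032 eV

Convert to wavelength using E = hc/λ with hc = 1239.84 eV·nm:
λ = hc/E = 1239.84 eV·nm / 160.003032 eV
λ = 7.7489 nm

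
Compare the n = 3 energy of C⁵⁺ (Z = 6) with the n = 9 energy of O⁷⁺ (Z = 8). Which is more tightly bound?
C⁵⁺ at n = 3 (E = -54.42 eV)

Using E_n = -13.6057 Z² / n² eV:

C⁵⁺ (Z = 6) at n = 3:
E = -13.6057 × 6² / 3² = -13.6057 × 36 / 9 = -54.42280 eV

O⁷⁺ (Z = 8) at n = 9:
E = -13.6057 × 8² / 9² = -13.6057 × 64 / 81 = -10.75018 eV

Since -54.42280 eV < -10.75018 eV,
C⁵⁺ at n = 3 is more tightly bound (requires more energy to ionize).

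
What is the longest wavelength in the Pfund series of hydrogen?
7455.80562 nm

The longest wavelength corresponds to the smallest energy transition in the series.
The Pfund series has all transitions ending at n_f = 5.

For H, the first line (α-line) is the jump from n = 6 to n = 5:
E_6 = -13.6057 / 6² = -0.37793611111 eV
E_5 = -13.6057 / 5² = -0.54422800000 eV
ΔE = E_6 - E_5 = 0.16629188889 eV

λ = hc/E = 1239.84 eV·nm / 0.16629188889 eV
λ = 7455.80562 nm

This is the α-line of the Pfund series in H.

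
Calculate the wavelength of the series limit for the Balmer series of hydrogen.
364.5061 nm

The series limit corresponds to the transition from n = ∞ to n = 2.
This is the highest energy (shortest wavelength) transition in the Balmer series.

E_∞ = 0 eV
E_2 = -13.6057 / 2² = -3.40142500 eV

Energy at series limit:
ΔE = E_∞ - E_2 = 0 - (-3.40142500) = 3.40142500 eV
λ = hc/E = 1239.84 eV·nm / 3.40142500 eV = 364.5061 nm

This energy equals the ionization energy from the n = 2 state of hydrogen.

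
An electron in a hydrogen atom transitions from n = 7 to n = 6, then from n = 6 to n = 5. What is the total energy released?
0.267 eV

The energy levels of hydrogen are E_n = -13.6057 / n² eV.

First transition (7 → 6):
ΔE₁ = |E_6 - E_7|
ΔE₁ = |-0.377936111 - (-0.277667347)| = 0.100269 eV

Second transition (6 → 5):
ΔE₂ = |E_5 - E_6|
ΔE₂ = |-0.544228000 - (-0.377936111)| = 0.166292 eV

Total energy released:
E_total = ΔE₁ + ΔE₂ = 0.100269 + 0.166292 = 0.267 eV

Note: This equals the direct transition 7 → 5: 0.267 eV ✓
Energy is conserved regardless of the path taken.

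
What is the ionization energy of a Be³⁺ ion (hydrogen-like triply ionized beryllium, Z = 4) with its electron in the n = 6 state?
6.0470 eV

The ionization energy is the energy needed to remove the electron completely (n → ∞).

For a hydrogen-like ion with Z = 4, E_n = -13.6057 Z² / n² eV.

At n = 6: E_6 = -13.6057 × 4² / 6² = -6.0469778 eV
At n = ∞: E_∞ = 0 eV

Ionization energy = E_∞ - E_6 = 0 - (-6.0469778) = 6.0469778 eV
Ionization energy ≈ 6.0470 eV

This is also called the binding energy of the electron in state n = 6.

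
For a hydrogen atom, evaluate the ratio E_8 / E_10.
1.562500

Using E_n = -13.6057 Z² / n² eV with Z = 1:

E_8 = -13.6057 / 8² = -13.6057 / 64 = -0.212589062500 eV
E_10 = -13.6057 / 10² = -13.6057 / 100 = -0.136057000000 eV

The ratio is:
E_8/E_10 = (-0.212589062500) / (-0.136057000000)
E_8/E_10 = (-13.6057/64) / (-13.6057/100)
E_8/E_10 = 100/64
E_8/E_10 = 1.562500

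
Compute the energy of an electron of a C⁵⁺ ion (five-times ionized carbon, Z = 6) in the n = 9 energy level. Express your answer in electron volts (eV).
-6.05 eV

The energy levels of a hydrogen-like atom are given by:
E_n = -13.6057 Z² / n² eV  (with Z = 6 for C⁵⁺)

For n = 9:
E_9 = -13.6057 × 6² / 9²
E_9 = -13.6057 × 36 / 81
E_9 = -6.05 eV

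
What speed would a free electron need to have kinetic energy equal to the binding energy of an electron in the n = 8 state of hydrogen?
2.73e+05 m/s (or 0.09% of c)

The binding energy at n = 8 for hydrogen is:
E_8 = -13.6057/8² = -0.212589 eV
|E_8| = 0.212589 eV

Convert to Joules:
KE = 0.212589 eV × (1.602177 × 10⁻¹⁹ J/eV) = 3.4061e-20 J

Using KE = ½mv²:
v = √(2·KE/m_e)
v = √(2 × 3.4061e-20 J / 9.10938 × 10⁻³¹ kg)
v = 2.73e+05 m/s

This is approximately 0.09% the speed of light.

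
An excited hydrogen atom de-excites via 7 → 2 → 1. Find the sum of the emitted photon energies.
13.328 eV

The energy levels of hydrogen are E_n = -13.6057 / n² eV.

First transition (7 → 2):
ΔE₁ = |E_2 - E_7|
ΔE₁ = |-3.401425000 - (-0.277667347)| = 3.123758 eV

Second transition (2 → 1):
ΔE₂ = |E_1 - E_2|
ΔE₂ = |-13.605700000 - (-3.401425000)| = 10.204275 eV

Total energy released:
E_total = ΔE₁ + ΔE₂ = 3.123758 + 10.204275 = 13.328 eV

Note: This equals the direct transition 7 → 1: 13.328 eV ✓
Energy is conserved regardless of the path taken.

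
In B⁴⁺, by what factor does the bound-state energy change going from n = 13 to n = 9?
2.086420

Using E_n = -13.6057 Z² / n² eV with Z = 5:

E_9 = -13.6057 × 5² / 9² = -340.1425 / 81 = -4.199290123457 eV
E_13 = -13.6057 × 5² / 13² = -340.1425 / 169 = -2.012677514793 eV

The ratio is:
E_9/E_13 = (-4.199290123457) / (-2.012677514793)
E_9/E_13 = (-340.1425/81) / (-340.1425/169)
E_9/E_13 = 169/81
E_9/E_13 = 2.086420
(Note: the Z² factors cancel in the ratio.)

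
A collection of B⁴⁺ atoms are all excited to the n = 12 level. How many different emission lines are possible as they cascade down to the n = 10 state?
3

The electron can occupy levels n = 10, 11, ..., 12 during de-excitation — that is m = 12 - 10 + 1 = 3 distinct levels.

The number of distinct spectral lines equals the number of ways to choose 2 of these m levels (each pair gives one possible emission transition):

Number of lines = m(m-1)/2 = 3×2/2 = 3

These correspond to all possible transitions between the 3 levels:
12 → 11, 12 → 10, 11 → 10

Each transition produces a photon with a unique energy (and thus wavelength). This count does not depend on Z.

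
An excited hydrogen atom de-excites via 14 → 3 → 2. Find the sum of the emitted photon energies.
3.33201 eV

The energy levels of hydrogen are E_n = -13.6057 / n² eV.

First transition (14 → 3):
ΔE₁ = |E_3 - E_14|
ΔE₁ = |-1.51174444444 - (-0.06941683673)| = 1.44232761 eV

Second transition (3 → 2):
ΔE₂ = |E_2 - E_3|
ΔE₂ = |-3.40142500000 - (-1.51174444444)| = 1.88968056 eV

Total energy released:
E_total = ΔE₁ + ΔE₂ = 1.44232761 + 1.88968056 = 3.33201 eV

Note: This equals the direct transition 14 → 2: 3.33201 eV ✓
Energy is conserved regardless of the path taken.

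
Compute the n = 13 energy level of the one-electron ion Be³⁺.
-1.288114 eV

For hydrogen-like ions, the energy levels scale with Z²:
E_n = -13.6057 Z² / n² eV

For Be³⁺ (Z = 4) at n = 13:
E_13 = -13.6057 × 4² / 13²
E_13 = -13.6057 × 16 / 169
E_13 = -217.6912 / 169
E_13 = -1.288114 eV

The energy is 16 times more negative than hydrogen at the same n due to the stronger nuclear charge.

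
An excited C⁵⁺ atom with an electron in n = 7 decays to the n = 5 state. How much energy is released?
9.596184 eV

The energy levels are E_n = -13.6057 Z² eV / n².

Energy at n = 7: E_7 = -13.6057 × 6² / 7² = -9.996024490 eV
Energy at n = 5: E_5 = -13.6057 × 6² / 5² = -19.592208000 eV

For emission (electron falling to lower state), the photon energy is:
E_photon = E_7 - E_5 = |-9.996024490 - (-19.592208000)|
E_photon = 9.596184 eV

This energy is carried away by the emitted photon.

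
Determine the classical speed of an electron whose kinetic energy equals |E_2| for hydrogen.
1.09e+06 m/s (or 0.3649% of c)

The binding energy at n = 2 for hydrogen is:
E_2 = -13.6057/2² = -3.401425 eV
|E_2| = 3.401425 eV

Convert to Joules:
KE = 3.401425 eV × (1.602177 × 10⁻¹⁹ J/eV) = 5.4497e-19 J

Using KE = ½mv²:
v = √(2·KE/m_e)
v = √(2 × 5.4497e-19 J / 9.10938 × 10⁻³¹ kg)
v = 1.09e+06 m/s

This is approximately 0.3649% the speed of light.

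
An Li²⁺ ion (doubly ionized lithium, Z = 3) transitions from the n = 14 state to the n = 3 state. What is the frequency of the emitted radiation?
3.14e+15 Hz

First, find the transition energy:
E_14 = -13.6057 × 3² / 14² = -0.624752 eV
E_3 = -13.6057 × 3² / 3² = -13.605700 eV
|ΔE| = |E_3 - E_14| = 12.980948 eV

Convert to Joules: E = 12.980948 eV × (1.602177 × 10⁻¹⁹ J/eV) = 2.0798e-18 J

Using E = hf:
f = E/h = 2.0798e-18 J / (6.62607 × 10⁻³⁴ J·s)
f = 3.14e+15 Hz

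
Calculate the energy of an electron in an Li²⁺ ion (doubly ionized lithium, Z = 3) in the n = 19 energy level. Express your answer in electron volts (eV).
-0.3392 eV

The energy levels of a hydrogen-like atom are given by:
E_n = -13.6057 Z² / n² eV  (with Z = 3 for Li²⁺)

For n = 19:
E_19 = -13.6057 × 3² / 19²
E_19 = -13.6057 × 9 / 361
E_19 = -0.3392 eV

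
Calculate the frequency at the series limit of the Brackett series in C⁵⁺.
7.4021e+15 Hz

The series limit corresponds to the transition from n = ∞ to n = 4.
This is the highest energy (shortest wavelength) transition in the Brackett series.

E_∞ = 0 eV
E_4 = -13.6057 × 6² / 4² = -30.6128250 eV

Energy at series limit:
ΔE = E_∞ - E_4 = 0 - (-30.6128250) = 30.6128250 eV
E = 30.6128250 eV × (1.602177 × 10⁻¹⁹ J/eV) = 4.904716e-18 J
f = E/h = 4.904716e-18 J / (6.62607 × 10⁻³⁴ J·s) = 7.4021e+15 Hz

This energy equals the ionization energy from the n = 4 state of C⁵⁺.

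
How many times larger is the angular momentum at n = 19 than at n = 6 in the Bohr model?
3.166667

In the Bohr model, L_n = nℏ, so the ratio is purely the ratio of quantum numbers:

L_19/L_6 = 19ℏ / 6ℏ = 19/6 = 3.166667

The angular momentum scales linearly with n.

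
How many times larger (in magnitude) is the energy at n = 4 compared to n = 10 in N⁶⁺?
6.25000

Using E_n = -13.6057 Z² / n² eV with Z = 7:

E_4 = -13.6057 × 7² / 4² = -666.6793 / 16 = -41.66745625000 eV
E_10 = -13.6057 × 7² / 10² = -666.6793 / 100 = -6.66679300000 eV

The ratio is:
E_4/E_10 = (-41.66745625000) / (-6.66679300000)
E_4/E_10 = (-666.6793/16) / (-666.6793/100)
E_4/E_10 = 100/16
E_4/E_10 = 6.25000
(Note: the Z² factors cancel in the ratio.)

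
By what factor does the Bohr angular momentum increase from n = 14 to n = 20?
1.43

In the Bohr model, L_n = nℏ, so the ratio is purely the ratio of quantum numbers:

L_20/L_14 = 20ℏ / 14ℏ = 20/14 = 1.43

The angular momentum scales linearly with n.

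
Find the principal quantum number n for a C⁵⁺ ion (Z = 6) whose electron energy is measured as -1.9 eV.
n = 16

The exact energy levels follow E_n = -13.6057 Z² / n² eV with Z = 6.

The measured value (-1.9 eV) is reported to only 2 significant figures, so we must test candidate n values and see which one matches to that precision.

Candidate energies:
  n = 14:  E = -13.6057 × 6² / 14² = -2.499006 eV
  n = 15:  E = -13.6057 × 6² / 15² = -2.176912 eV
  n = 16:  E = -13.6057 × 6² / 16² = -1.913302 eV  ← matches
  n = 17:  E = -13.6057 × 6² / 17² = -1.694828 eV
  n = 18:  E = -13.6057 × 6² / 18² = -1.511744 eV

Checking against the measurement of -1.9 eV (2 sig figs), only n = 16 agrees:
E_16 = -1.913302 eV, which rounds to -1.9 eV ✓

Therefore n = 16.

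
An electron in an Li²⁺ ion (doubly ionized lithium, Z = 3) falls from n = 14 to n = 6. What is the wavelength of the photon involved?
446.519914 nm

First, find the transition energy using E_n = -13.6057 Z² / n² eV:
E_14 = -13.6057 × 3² / 14² = -0.6247515306 eV
E_6 = -13.6057 × 3² / 6² = -3.4014250000 eV

Photon energy: |ΔE| = |E_6 - E_14| = 2.7766734694 eV

Convert to wavelength using E = hc/λ with hc = 1239.84 eV·nm:
λ = hc/E = 1239.84 eV·nm / 2.7766734694 eV
λ = 446.519914 nm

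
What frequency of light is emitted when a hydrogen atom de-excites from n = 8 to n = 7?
1.5736e+13 Hz

First, find the transition energy:
E_8 = -13.6057 / 8² = -0.212589063 eV
E_7 = -13.6057 / 7² = -0.277667347 eV
|ΔE| = |E_7 - E_8| = 0.065078284 eV

Convert to Joules: E = 0.065078284 eV × (1.602177 × 10⁻¹⁹ J/eV) = 1.042669e-20 J

Using E = hf:
f = E/h = 1.042669e-20 J / (6.62607 × 10⁻³⁴ J·s)
f = 1.5736e+13 Hz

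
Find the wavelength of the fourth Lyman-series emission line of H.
94.92345 nm

The lines of a series are numbered from the longest wavelength (smallest ΔE) outward; the fourth line is the transition from n = n_f + 4 to n_f.
The Lyman series has all transitions ending at n_f = 1.

For H, the fourth line (δ-line) is the jump from n = 5 to n = 1:
E_5 = -13.6057 / 5² = -0.5442280 eV
E_1 = -13.6057 / 1² = -13.6057000 eV
ΔE = E_5 - E_1 = 13.0614720 eV

λ = hc/E = 1239.84 eV·nm / 13.0614720 eV
λ = 94.92345 nm

This is the δ-line of the Lyman series in H.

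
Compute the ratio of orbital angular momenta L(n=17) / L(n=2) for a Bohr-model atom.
8.500000

In the Bohr model, L_n = nℏ, so the ratio is purely the ratio of quantum numbers:

L_17/L_2 = 17ℏ / 2ℏ = 17/2 = 8.500000

The angular momentum scales linearly with n.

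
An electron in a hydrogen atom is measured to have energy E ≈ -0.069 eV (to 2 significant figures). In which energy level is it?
n = 14

The exact energy levels follow E_n = -13.6057 eV / n².

The measured value (-0.069 eV) is reported to only 2 significant figures, so we must test candidate n values and see which one matches to that precision.

Candidate energies:
  n = 12:  E = -13.6057/12² = -0.09448 eV
  n = 13:  E = -13.6057/13² = -0.08051 eV
  n = 14:  E = -13.6057/14² = -0.06942 eV  ← matches
  n = 15:  E = -13.6057/15² = -0.06047 eV
  n = 16:  E = -13.6057/16² = -0.05315 eV

Checking against the measurement of -0.069 eV (2 sig figs), only n = 14 agrees:
E_14 = -0.06942 eV, which rounds to -0.069 eV ✓

Therefore n = 14.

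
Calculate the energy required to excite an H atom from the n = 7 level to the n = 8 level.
0.0651 eV

The energy levels of a hydrogen-like atom are E_n = -13.6057 eV / n².

Energy at n = 7: E_7 = -13.6057 / 7² = -0.2776673 eV
Energy at n = 8: E_8 = -13.6057 / 8² = -0.2125891 eV

The excitation energy is the difference:
ΔE = E_8 - E_7
ΔE = -0.2125891 - (-0.2776673)
ΔE = 0.0651 eV

Since this is positive, energy must be absorbed (photon absorption).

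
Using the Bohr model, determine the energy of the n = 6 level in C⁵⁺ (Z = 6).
-13.60570 eV

For hydrogen-like ions, the energy levels scale with Z²:
E_n = -13.6057 Z² / n² eV

For C⁵⁺ (Z = 6) at n = 6:
E_6 = -13.6057 × 6² / 6²
E_6 = -13.6057 × 36 / 36
E_6 = -489.8052 / 36
E_6 = -13.60570 eV

The energy is 36 times more negative than hydrogen at the same n due to the stronger nuclear charge.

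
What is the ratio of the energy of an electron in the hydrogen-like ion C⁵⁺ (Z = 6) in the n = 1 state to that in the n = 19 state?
361.00

Using E_n = -13.6057 Z² / n² eV with Z = 6:

E_1 = -13.6057 × 6² / 1² = -489.8052 / 1 = -489.80520000 eV
E_19 = -13.6057 × 6² / 19² = -489.8052 / 361 = -1.35680111 eV

The ratio is:
E_1/E_19 = (-489.80520000) / (-1.35680111)
E_1/E_19 = (-489.8052/1) / (-489.8052/361)
E_1/E_19 = 361/1
E_1/E_19 = 361.00
(Note: the Z² factors cancel in the ratio.)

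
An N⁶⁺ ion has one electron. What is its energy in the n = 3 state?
-74.075478 eV

For hydrogen-like ions, the energy levels scale with Z²:
E_n = -13.6057 Z² / n² eV

For N⁶⁺ (Z = 7) at n = 3:
E_3 = -13.6057 × 7² / 3²
E_3 = -13.6057 × 49 / 9
E_3 = -666.6793 / 9
E_3 = -74.075478 eV

The energy is 49 times more negative than hydrogen at the same n due to the stronger nuclear charge.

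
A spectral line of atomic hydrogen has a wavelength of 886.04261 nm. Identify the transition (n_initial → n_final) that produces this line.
n = 11 → n = 3

First, find the photon energy from the wavelength (hc = 1239.84 eV·nm):
E = hc/λ = 1239.84 eV·nm / 886.04261 nm = 1.3993006 eV

The energy levels of hydrogen satisfy E_n = -13.6057 / n² eV, so an emission n_i → n_f releases
ΔE = 13.6057 × (1/n_f² − 1/n_i²) eV.

Setting ΔE equal to the photon energy:
1/n_f² − 1/n_i² = 1.3993006 / 13.6057 = 0.10284665

Since 1/n_i² must be positive, we need 1/n_f² > 0.10284665, i.e. n_f ≤ 3. For each allowed n_f, solve n_i = (1/n_f² − 0.10284665)^(−1/2) and check whether it is a whole number:
  n_f = 1: 1/n_i² = 1.00000000 − 0.10284665 = 0.89715335 → n_i = 1.056  (not an integer) ✗
  n_f = 2: 1/n_i² = 0.25000000 − 0.10284665 = 0.14715335 → n_i = 2.607  (not an integer) ✗
  n_f = 3: 1/n_i² = 0.11111111 − 0.10284665 = 0.00826446 → n_i = 11.000  → integer, n_i = 11 ✓

Only n_f = 3 gives an integer upper level, n_i = 11.

The transition is from n = 11 to n = 3 (emission).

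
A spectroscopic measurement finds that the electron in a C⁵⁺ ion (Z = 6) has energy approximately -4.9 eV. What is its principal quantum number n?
n = 10

The exact energy levels follow E_n = -13.6057 Z² / n² eV with Z = 6.

The measured value (-4.9 eV) is reported to only 2 significant figures, so we must test candidate n values and see which one matches to that precision.

Candidate energies:
  n = 8:  E = -13.6057 × 6² / 8² = -7.65321 eV
  n = 9:  E = -13.6057 × 6² / 9² = -6.04698 eV
  n = 10:  E = -13.6057 × 6² / 10² = -4.89805 eV  ← matches
  n = 11:  E = -13.6057 × 6² / 11² = -4.04798 eV
  n = 12:  E = -13.6057 × 6² / 12² = -3.40143 eV

Checking against the measurement of -4.9 eV (2 sig figs), only n = 10 agrees:
E_10 = -4.89805 eV, which rounds to -4.9 eV ✓

Therefore n = 10.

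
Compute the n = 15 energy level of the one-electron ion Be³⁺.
-0.97 eV

For hydrogen-like ions, the energy levels scale with Z²:
E_n = -13.6057 Z² / n² eV

For Be³⁺ (Z = 4) at n = 15:
E_15 = -13.6057 × 4² / 15²
E_15 = -13.6057 × 16 / 225
E_15 = -217.6912 / 225
E_15 = -0.97 eV

The energy is 16 times more negative than hydrogen at the same n due to the stronger nuclear charge.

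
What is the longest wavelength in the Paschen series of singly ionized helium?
468.650639 nm

The longest wavelength corresponds to the smallest energy transition in the series.
The Paschen series has all transitions ending at n_f = 3.

For He⁺ (Z = 2), the first line (α-line) is the jump from n = 4 to n = 3:
E_4 = -13.6057 × 2² / 4² = -3.4014250000 eV
E_3 = -13.6057 × 2² / 3² = -6.0469777778 eV
ΔE = E_4 - E_3 = 2.6455527778 eV

λ = hc/E = 1239.84 eV·nm / 2.6455527778 eV
λ = 468.650639 nm

This is the α-line of the Paschen series in He⁺.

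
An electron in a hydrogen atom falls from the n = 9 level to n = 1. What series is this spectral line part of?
Lyman series

The spectral series in hydrogen are named based on the final (lower) energy level:
- Lyman series: n_final = 1 (ultraviolet)
- Balmer series: n_final = 2 (visible/near-UV)
- Paschen series: n_final = 3 (infrared)
- Brackett series: n_final = 4 (infrared)
- Pfund series: n_final = 5 (far infrared)

Since this transition ends at n = 1, it belongs to the Lyman series.

For reference, this 9 → 1 line has photon energy
ΔE = 13.6057 eV × (1/1² - 1/9²) = 13.43773 eV,
corresponding to wavelength λ = hc/ΔE = 1239.84 eV·nm / 13.43773 eV = 92.266 nm in the ultraviolet region.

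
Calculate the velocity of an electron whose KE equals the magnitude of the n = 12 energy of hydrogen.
1.82308e+05 m/s (or 0.0608% of c)

The binding energy at n = 12 for hydrogen is:
E_12 = -13.6057/12² = -0.0944840278 eV
|E_12| = 0.0944840278 eV

Convert to Joules:
KE = 0.0944840278 eV × (1.602177 × 10⁻¹⁹ J/eV) = 1.5138014e-20 J

Using KE = ½mv²:
v = √(2·KE/m_e)
v = √(2 × 1.5138014e-20 J / 9.10938 × 10⁻³¹ kg)
v = 1.82308e+05 m/s

This is approximately 0.0608% the speed of light.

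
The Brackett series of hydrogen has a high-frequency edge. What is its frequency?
2.06e+14 Hz

The series limit corresponds to the transition from n = ∞ to n = 4.
This is the highest energy (shortest wavelength) transition in the Brackett series.

E_∞ = 0 eV
E_4 = -13.6057 / 4² = -0.850356 eV

Energy at series limit:
ΔE = E_∞ - E_4 = 0 - (-0.850356) = 0.850356 eV
E = 0.850356 eV × (1.602177 × 10⁻¹⁹ J/eV) = 1.3624e-19 J
f = E/h = 1.3624e-19 J / (6.62607 × 10⁻³⁴ J·s) = 2.06e+14 Hz

This energy equals the ionization energy from the n = 4 state of hydrogen.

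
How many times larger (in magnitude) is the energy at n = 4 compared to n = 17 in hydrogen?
18.0625

Using E_n = -13.6057 Z² / n² eV with Z = 1:

E_4 = -13.6057 / 4² = -13.6057 / 16 = -0.85035625 eV
E_17 = -13.6057 / 17² = -13.6057 / 289 = -0.04707855 eV

The ratio is:
E_4/E_17 = (-0.85035625) / (-0.04707855)
E_4/E_17 = (-13.6057/16) / (-13.6057/289)
E_4/E_17 = 289/16
E_4/E_17 = 18.0625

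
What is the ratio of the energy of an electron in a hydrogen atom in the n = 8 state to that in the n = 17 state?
4.515625

Using E_n = -13.6057 Z² / n² eV with Z = 1:

E_8 = -13.6057 / 8² = -13.6057 / 64 = -0.2125890625 eV
E_17 = -13.6057 / 17² = -13.6057 / 289 = -0.0470785467 eV

The ratio is:
E_8/E_17 = (-0.2125890625) / (-0.0470785467)
E_8/E_17 = (-13.6057/64) / (-13.6057/289)
E_8/E_17 = 289/64
E_8/E_17 = 4.515625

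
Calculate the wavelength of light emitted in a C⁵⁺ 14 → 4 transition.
44.101 nm

First, find the transition energy using E_n = -13.6057 Z² / n² eV:
E_14 = -13.6057 × 6² / 14² = -2.49901 eV
E_4 = -13.6057 × 6² / 4² = -30.61283 eV

Photon energy: |ΔE| = |E_4 - E_14| = 28.11382 eV

Convert to wavelength using E = hc/λ with hc = 1239.84 eV·nm:
λ = hc/E = 1239.84 eV·nm / 28.11382 eV
λ = 44.101 nm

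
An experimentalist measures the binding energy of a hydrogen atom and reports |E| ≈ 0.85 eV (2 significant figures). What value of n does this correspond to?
n = 4

The exact energy levels follow E_n = -13.6057 eV / n².

The measured value (-0.85 eV) is reported to only 2 significant figures, so we must test candidate n values and see which one matches to that precision.

Candidate energies:
  n = 2:  E = -13.6057/2² = -3.401425 eV
  n = 3:  E = -13.6057/3² = -1.511744 eV
  n = 4:  E = -13.6057/4² = -0.850356 eV  ← matches
  n = 5:  E = -13.6057/5² = -0.544228 eV
  n = 6:  E = -13.6057/6² = -0.377936 eV

Checking against the measurement of -0.85 eV (2 sig figs), only n = 4 agrees:
E_4 = -0.850356 eV, which rounds to -0.85 eV ✓

Therefore n = 4.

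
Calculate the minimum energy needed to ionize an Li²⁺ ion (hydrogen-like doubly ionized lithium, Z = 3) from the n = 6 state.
3.401425 eV

The ionization energy is the energy needed to remove the electron completely (n → ∞).

For a hydrogen-like ion with Z = 3, E_n = -13.6057 Z² / n² eV.

At n = 6: E_6 = -13.6057 × 3² / 6² = -3.401425000 eV
At n = ∞: E_∞ = 0 eV

Ionization energy = E_∞ - E_6 = 0 - (-3.401425000) = 3.401425000 eV
Ionization energy ≈ 3.401425 eV

This is also called the binding energy of the electron in state n = 6.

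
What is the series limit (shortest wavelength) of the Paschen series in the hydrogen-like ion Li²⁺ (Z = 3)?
91.12651 nm

The series limit corresponds to the transition from n = ∞ to n = 3.
This is the highest energy (shortest wavelength) transition in the Paschen series.

E_∞ = 0 eV
E_3 = -13.6057 × 3² / 3² = -13.6057000 eV

Energy at series limit:
ΔE = E_∞ - E_3 = 0 - (-13.6057000) = 13.6057000 eV
λ = hc/E = 1239.84 eV·nm / 13.6057000 eV = 91.12651 nm

This energy equals the ionization energy from the n = 3 state of Li²⁺.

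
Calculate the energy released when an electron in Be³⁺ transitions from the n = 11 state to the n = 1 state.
215.892099 eV

The energy levels are E_n = -13.6057 Z² eV / n².

Energy at n = 11: E_11 = -13.6057 × 4² / 11² = -1.799100826 eV
Energy at n = 1: E_1 = -13.6057 × 4² / 1² = -217.691200000 eV

For emission (electron falling to lower state), the photon energy is:
E_photon = E_11 - E_1 = |-1.799100826 - (-217.691200000)|
E_photon = 215.892099 eV

This energy is carried away by the emitted photon.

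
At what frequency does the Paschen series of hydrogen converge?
3.65538e+14 Hz

The series limit corresponds to the transition from n = ∞ to n = 3.
This is the highest energy (shortest wavelength) transition in the Paschen series.

E_∞ = 0 eV
E_3 = -13.6057 / 3² = -1.51174444 eV

Energy at series limit:
ΔE = E_∞ - E_3 = 0 - (-1.51174444) = 1.51174444 eV
E = 1.51174444 eV × (1.602177 × 10⁻¹⁹ J/eV) = 2.4220822e-19 J
f = E/h = 2.4220822e-19 J / (6.62607 × 10⁻³⁴ J·s) = 3.65538e+14 Hz

This energy equals the ionization energy from the n = 3 state of hydrogen.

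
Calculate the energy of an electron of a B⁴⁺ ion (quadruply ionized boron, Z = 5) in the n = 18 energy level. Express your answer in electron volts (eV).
-1.049823 eV

The energy levels of a hydrogen-like atom are given by:
E_n = -13.6057 Z² / n² eV  (with Z = 5 for B⁴⁺)

For n = 18:
E_18 = -13.6057 × 5² / 18²
E_18 = -13.6057 × 25 / 324
E_18 = -1.049823 eV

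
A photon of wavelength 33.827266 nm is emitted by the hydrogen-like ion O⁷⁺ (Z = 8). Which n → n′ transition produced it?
n = 7 → n = 4

First, find the photon energy from the wavelength (hc = 1239.84 eV·nm):
E = hc/λ = 1239.84 eV·nm / 33.827266 nm = 36.652090 eV

The energy levels of O⁷⁺ satisfy E_n = -13.6057 × 8² / n² eV, so an emission n_i → n_f releases
ΔE = 13.6057 × 8² × (1/n_f² − 1/n_i²) eV.

Setting ΔE equal to the photon energy:
1/n_f² − 1/n_i² = 36.652090 / (13.6057 × 8²) = 0.042091837

Since 1/n_i² must be positive, we need 1/n_f² > 0.042091837, i.e. n_f ≤ 4. For each allowed n_f, solve n_i = (1/n_f² − 0.042091837)^(−1/2) and check whether it is a whole number:
  n_f = 1: 1/n_i² = 1.000000000 − 0.042091837 = 0.957908163 → n_i = 1.022  (not an integer) ✗
  n_f = 2: 1/n_i² = 0.250000000 − 0.042091837 = 0.207908163 → n_i = 2.193  (not an integer) ✗
  n_f = 3: 1/n_i² = 0.111111111 − 0.042091837 = 0.069019274 → n_i = 3.806  (not an integer) ✗
  n_f = 4: 1/n_i² = 0.062500000 − 0.042091837 = 0.020408163 → n_i = 7.000  → integer, n_i = 7 ✓

Only n_f = 4 gives an integer upper level, n_i = 7.

The transition is from n = 7 to n = 4 (emission).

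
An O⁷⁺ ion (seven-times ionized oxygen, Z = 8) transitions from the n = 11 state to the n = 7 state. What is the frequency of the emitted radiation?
2.55686e+15 Hz

First, find the transition energy:
E_11 = -13.6057 × 8² / 11² = -7.1964033 eV
E_7 = -13.6057 × 8² / 7² = -17.7707102 eV
|ΔE| = |E_7 - E_11| = 10.5743069 eV

Convert to Joules: E = 10.5743069 eV × (1.602177 × 10⁻¹⁹ J/eV) = 1.6941911e-18 J

Using E = hf:
f = E/h = 1.6941911e-18 J / (6.62607 × 10⁻³⁴ J·s)
f = 2.55686e+15 Hz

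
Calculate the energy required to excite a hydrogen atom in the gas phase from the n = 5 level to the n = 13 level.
0.4637 eV

The energy levels of a hydrogen-like atom are E_n = -13.6057 eV / n².

Energy at n = 5: E_5 = -13.6057 / 5² = -0.5442280 eV
Energy at n = 13: E_13 = -13.6057 / 13² = -0.0805071 eV

The excitation energy is the difference:
ΔE = E_13 - E_5
ΔE = -0.0805071 - (-0.5442280)
ΔE = 0.4637 eV

Since this is positive, energy must be absorbed (photon absorption).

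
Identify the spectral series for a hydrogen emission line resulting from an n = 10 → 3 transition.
Paschen series

The spectral series in hydrogen are named based on the final (lower) energy level:
- Lyman series: n_final = 1 (ultraviolet)
- Balmer series: n_final = 2 (visible/near-UV)
- Paschen series: n_final = 3 (infrared)
- Brackett series: n_final = 4 (infrared)
- Pfund series: n_final = 5 (far infrared)

Since this transition ends at n = 3, it belongs to the Paschen series.

For reference, this 10 → 3 line has photon energy
ΔE = 13.6057 eV × (1/3² - 1/10²) = 1.3756874444 eV,
corresponding to wavelength λ = hc/ΔE = 1239.84 eV·nm / 1.3756874444 eV = 901.251229 nm in the infrared region.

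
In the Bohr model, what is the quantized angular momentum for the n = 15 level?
1.58186e-33 J·s (or 15ℏ)

In the Bohr model, angular momentum is quantized:
L = nℏ

where ℏ = h/(2π) = 1.0545718e-34 J·s

For n = 15:
L = 15 × 1.0545718e-34 J·s
L = 1.58186e-33 J·s

This can also be written as L = 15ℏ.
The angular momentum is an integer multiple of the reduced Planck constant.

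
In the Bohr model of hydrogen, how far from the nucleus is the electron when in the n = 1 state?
0.0529 nm (or 0.5292 Å)

The Bohr radius formula is:
r_n = n² a₀ / Z

where a₀ = 0.0529177 nm is the Bohr radius.

For H (Z = 1) at n = 1:
r_1 = 1² × 0.0529177 nm / 1
r_1 = 1 × 0.0529177 nm / 1
r_1 = 0.05292 nm / 1
r_1 = 0.0529 nm

The electron orbits at approximately 0.0529 nm from the nucleus.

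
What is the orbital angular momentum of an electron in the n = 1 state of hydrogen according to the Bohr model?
1.055e-34 J·s (or 1ℏ)

In the Bohr model, angular momentum is quantized:
L = nℏ

where ℏ = h/(2π) = 1.05457e-34 J·s

For n = 1:
L = 1 × 1.05457e-34 J·s
L = 1.055e-34 J·s

This can also be written as L = 1ℏ.
The angular momentum is an integer multiple of the reduced Planck constant.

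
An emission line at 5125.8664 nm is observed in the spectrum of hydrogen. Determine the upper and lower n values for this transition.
n = 10 → n = 6

First, find the photon energy from the wavelength (hc = 1239.84 eV·nm):
E = hc/λ = 1239.84 eV·nm / 5125.8664 nm = 0.24187911 eV

The energy levels of hydrogen satisfy E_n = -13.6057 / n² eV, so an emission n_i → n_f releases
ΔE = 13.6057 × (1/n_f² − 1/n_i²) eV.

Setting ΔE equal to the photon energy:
1/n_f² − 1/n_i² = 0.24187911 / 13.6057 = 0.017777778

Since 1/n_i² must be positive, we need 1/n_f² > 0.017777778, i.e. n_f ≤ 7. For each allowed n_f, solve n_i = (1/n_f² − 0.017777778)^(−1/2) and check whether it is a whole number:
  n_f = 1: 1/n_i² = 1.000000000 − 0.017777778 = 0.982222222 → n_i = 1.009  (not an integer) ✗
  n_f = 2: 1/n_i² = 0.250000000 − 0.017777778 = 0.232222222 → n_i = 2.075  (not an integer) ✗
  n_f = 3: 1/n_i² = 0.111111111 − 0.017777778 = 0.093333333 → n_i = 3.273  (not an integer) ✗
  n_f = 4: 1/n_i² = 0.062500000 − 0.017777778 = 0.044722222 → n_i = 4.729  (not an integer) ✗
  n_f = 5: 1/n_i² = 0.040000000 − 0.017777778 = 0.022222222 → n_i = 6.708  (not an integer) ✗
  n_f = 6: 1/n_i² = 0.027777778 − 0.017777778 = 0.010000000 → n_i = 10.000  → integer, n_i = 10 ✓
  n_f = 7: 1/n_i² = 0.020408163 − 0.017777778 = 0.002630385 → n_i = 19.498  (not an integer) ✗

Only n_f = 6 gives an integer upper level, n_i = 10.

The transition is from n = 10 to n = 6 (emission).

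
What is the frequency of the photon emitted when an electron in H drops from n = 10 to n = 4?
1.73e+14 Hz

First, find the transition energy:
E_10 = -13.6057 / 10² = -0.136057 eV
E_4 = -13.6057 / 4² = -0.850356 eV
|ΔE| = |E_4 - E_10| = 0.714299 eV

Convert to Joules: E = 0.714299 eV × (1.602177 × 10⁻¹⁹ J/eV) = 1.1444e-19 J

Using E = hf:
f = E/h = 1.1444e-19 J / (6.62607 × 10⁻³⁴ J·s)
f = 1.73e+14 Hz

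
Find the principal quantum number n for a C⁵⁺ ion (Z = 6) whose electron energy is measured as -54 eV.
n = 3

The exact energy levels follow E_n = -13.6057 Z² / n² eV with Z = 6.

The measured value (-54 eV) is reported to only 2 significant figures, so we must test candidate n values and see which one matches to that precision.

Candidate energies:
  n = 1:  E = -13.6057 × 6² / 1² = -489.80520 eV
  n = 2:  E = -13.6057 × 6² / 2² = -122.45130 eV
  n = 3:  E = -13.6057 × 6² / 3² = -54.42280 eV  ← matches
  n = 4:  E = -13.6057 × 6² / 4² = -30.61283 eV
  n = 5:  E = -13.6057 × 6² / 5² = -19.59221 eV

Checking against the measurement of -54 eV (2 sig figs), only n = 3 agrees:
E_3 = -54.42280 eV, which rounds to -54 eV ✓

Therefore n = 3.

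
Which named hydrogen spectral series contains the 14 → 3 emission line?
Paschen series

The spectral series in hydrogen are named based on the final (lower) energy level:
- Lyman series: n_final = 1 (ultraviolet)
- Balmer series: n_final = 2 (visible/near-UV)
- Paschen series: n_final = 3 (infrared)
- Brackett series: n_final = 4 (infrared)
- Pfund series: n_final = 5 (far infrared)

Since this transition ends at n = 3, it belongs to the Paschen series.

For reference, this 14 → 3 line has photon energy
ΔE = 13.6057 eV × (1/3² - 1/14²) = 1.44232761 eV,
corresponding to wavelength λ = hc/ΔE = 1239.84 eV·nm / 1.44232761 eV = 859.6105 nm in the infrared region.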